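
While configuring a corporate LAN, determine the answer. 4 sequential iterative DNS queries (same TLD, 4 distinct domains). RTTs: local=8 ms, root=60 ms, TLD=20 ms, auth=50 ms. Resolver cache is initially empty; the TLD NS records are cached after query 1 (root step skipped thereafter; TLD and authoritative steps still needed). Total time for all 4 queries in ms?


Lookup 1 (cold cache): local + root + TLD + auth = 8 + 60 + 20 + 50 = 138 ms
Lookups 2..4 (TLD NS cached -> skip root; new domain -> still ask TLD and auth): local + TLD + auth = 8 + 20 + 50 = 78 ms each
Remaining 3 lookups: 3 * 78 = 234 ms
Total = 138 + 234 = 372 ms

372


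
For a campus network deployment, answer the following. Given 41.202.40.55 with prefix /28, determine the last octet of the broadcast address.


Given: IP = 41.202.40.55, prefix = /28
Host bits = 32 - 28 = 4
Network last octet = 55 AND mask = 48
Host part size = 2^4 - 1 = 15
Broadcast last octet = 48 OR 15 = 63

63


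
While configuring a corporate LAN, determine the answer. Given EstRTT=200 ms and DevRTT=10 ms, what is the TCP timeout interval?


Given: EstRTT = 200 ms, DevRTT = 10 ms
Timeout = EstRTT + 4 * DevRTT
4 * DevRTT = 4 * 10 = 40
Timeout = 200 + 40 = 240 ms

240


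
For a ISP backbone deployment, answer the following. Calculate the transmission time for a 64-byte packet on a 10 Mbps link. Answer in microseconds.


Given: packet = 64 bytes, bandwidth = 10 Mbps
Packet in bits = 64 * 8 = 512 bits
Bandwidth = 10 * 10^6 = 10000000 bps
Time = 512 / 10000000 seconds
Time in us = 512 * 10^6 / 10000000 = 51.2

51.2


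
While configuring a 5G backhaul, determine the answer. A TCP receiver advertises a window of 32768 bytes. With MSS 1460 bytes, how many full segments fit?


Given: RWND = 32768 bytes, MSS = 1460 bytes
Full segments = floor(RWND / MSS)
Full segments = floor(32768 / 1460)
Full segments = floor(22.4438) = 22

22


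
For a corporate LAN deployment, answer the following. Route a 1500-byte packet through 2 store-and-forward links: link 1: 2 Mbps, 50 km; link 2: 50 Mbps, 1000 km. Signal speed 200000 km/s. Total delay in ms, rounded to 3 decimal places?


Packet = 1500 bytes = 12000 bits. Store-and-forward: sum (t_trans + t_prop) per link.
Link 1: t_trans = 12000/(2*10^6) s = 6.0000 ms; t_prop = 50/200000 s = 0.2500 ms; subtotal = 6.2500 ms
Link 2: t_trans = 12000/(50*10^6) s = 0.2400 ms; t_prop = 1000/200000 s = 5.0000 ms; subtotal = 5.2400 ms
End-to-end = 6.2500 + 5.2400 = 11.4900 ms -> 11.490 ms (3 dp)

11.490


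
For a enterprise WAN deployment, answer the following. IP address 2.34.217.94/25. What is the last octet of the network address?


Given: IP = 2.34.217.94, prefix = /25
Subnet mask = 255.255.255.128
Last octet of IP: 94
Last octet of mask: 128
Network last octet = 94 AND 128 = 0

0


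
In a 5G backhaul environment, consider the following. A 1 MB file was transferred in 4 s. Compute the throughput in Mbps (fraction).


Given: file = 1 MB, time = 4 s
File in Mb = 1 * 8 = 8 Mb
Throughput = 8 / 4 Mbps
Throughput = 2 Mbps

2


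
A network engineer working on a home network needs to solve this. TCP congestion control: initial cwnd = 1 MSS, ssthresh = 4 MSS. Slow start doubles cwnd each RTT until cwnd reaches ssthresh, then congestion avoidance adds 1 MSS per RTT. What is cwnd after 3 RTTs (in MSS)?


RTT 0: cwnd = 1 MSS (initial)
RTT 1: cwnd = 2 MSS (slow start, doubled)
RTT 2: cwnd = 4 MSS (slow start, doubled)
RTT 3: cwnd = 5 MSS (congestion avoidance, +1)

5


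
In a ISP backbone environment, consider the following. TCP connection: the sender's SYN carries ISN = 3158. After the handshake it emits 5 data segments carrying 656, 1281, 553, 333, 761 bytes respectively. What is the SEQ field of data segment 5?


The SYN occupies sequence number ISN = 3158, so the first data byte is ISN + 1 = 3159.
SEQ of data segment i = (ISN + 1) + sum of payload sizes of segments 1..i-1.
Segment 1: SEQ = 3159, payload = 656 bytes
Segment 2: SEQ = 3815, payload = 1281 bytes
Segment 3: SEQ = 5096, payload = 553 bytes
Segment 4: SEQ = 5649, payload = 333 bytes
Segment 5: SEQ = 5982, payload = 761 bytes
SEQ of segment 5 = 3159 + 656 + 1281 + 553 + 333 = 5982

5982


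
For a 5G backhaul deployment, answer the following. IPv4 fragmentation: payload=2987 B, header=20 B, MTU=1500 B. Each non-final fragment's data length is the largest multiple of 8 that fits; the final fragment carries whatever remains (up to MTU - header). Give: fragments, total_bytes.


Max data per non-final fragment = floor((MTU - header)/8)*8 = floor((1500 - 20)/8)*8 = floor(1480/8)*8 = 1480 B
Final fragment needs no 8-byte alignment: it can carry up to MTU - header = 1480 B
Non-final fragments needed = ceil((payload - 1480) / 1480) = ceil(1507/1480) = ceil(1.0182) = 2
Number of fragments = 2 + 1 = 3
Fragment sizes (data): 2 * 1480 B + 27 B (last, 27 <= 1480 OK)
Total bytes sent = payload + n_frags * header = 2987 + 3*20 = 2987 + 60 = 3047 B

3, 3047


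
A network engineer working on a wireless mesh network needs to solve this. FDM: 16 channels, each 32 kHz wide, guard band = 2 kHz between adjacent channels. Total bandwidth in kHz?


Given: 16 channels, 32 kHz each, guard = 2 kHz
Channel bandwidth = 16 * 32 = 512 kHz
Guard bands = 15 gaps * 2 kHz = 30 kHz
Total = 512 + 30 = 542 kHz

542


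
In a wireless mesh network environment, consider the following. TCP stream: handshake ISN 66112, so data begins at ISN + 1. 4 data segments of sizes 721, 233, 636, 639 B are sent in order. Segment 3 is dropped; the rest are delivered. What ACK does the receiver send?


SYN uses sequence number 66112; first data byte = ISN + 1 = 66113.
Segment 1: SEQ = 66113, len = 721 B, covers [66113, 66833]
Segment 2: SEQ = 66834, len = 233 B, covers [66834, 67066]
Segment 3: SEQ = 67067, len = 636 B, covers [67067, 67702] [LOST]
Segment 4: SEQ = 67703, len = 639 B, covers [67703, 68341]
In-order data received: bytes [66113, 67066] (segments 1..2).
Segment 3 missing -> gap begins at byte 67067; later segments buffered out of order.
Cumulative ACK = next expected in-order byte = 66113 + 721 + 233 = 67067

67067


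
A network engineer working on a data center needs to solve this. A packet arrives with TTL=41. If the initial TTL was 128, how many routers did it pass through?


Given: initial TTL = 128, received TTL = 41
Hops = initial TTL - received TTL
Hops = 128 - 41 = 87

87


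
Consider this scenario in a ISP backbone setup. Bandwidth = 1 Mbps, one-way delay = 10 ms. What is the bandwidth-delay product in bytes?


Given: bandwidth = 1 Mbps, delay = 10 ms
BDP in bits = 1 * 10^6 * 10 / 1000
BDP in bits = 10000
BDP in bytes = 10000 / 8 = 1250

1250


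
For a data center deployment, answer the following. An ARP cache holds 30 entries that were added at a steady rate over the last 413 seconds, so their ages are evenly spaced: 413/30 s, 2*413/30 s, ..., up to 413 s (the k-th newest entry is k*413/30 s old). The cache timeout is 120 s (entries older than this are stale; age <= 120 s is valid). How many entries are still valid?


Ages are k * 413/30 s for k = 1..30 (spacing = 13.7667 s).
Entry k is valid iff k * 413/30 <= 120 iff k <= 30 * 120 / 413 = 8.7167
n_valid = floor(8.7167) = 8
(n_stale = 30 - 8 = 22)

8


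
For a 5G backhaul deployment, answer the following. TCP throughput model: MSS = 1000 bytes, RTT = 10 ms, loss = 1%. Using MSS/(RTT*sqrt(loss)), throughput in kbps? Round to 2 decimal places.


Given: MSS = 1000 bytes, RTT = 10 ms, loss = 1%
RTT in seconds = 10 / 1000 = 0.01
Loss rate = 1% = 0.01
sqrt(loss) = sqrt(0.01) = 0.1
Throughput (bytes/s) = 1000 / (0.01 * 0.1) = 1000000.0000
Throughput (kbps) = 1000000.0000 * 8 / 1000 = 8000.000000 -> 8000.00 kbps (2 dp)

8000.00


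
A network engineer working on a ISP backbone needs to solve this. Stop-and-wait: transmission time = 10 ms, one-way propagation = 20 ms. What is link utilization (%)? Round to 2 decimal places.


Given: Ttrans = 10 ms, Tprop = 20 ms
RTT = 2 * Tprop = 2 * 20 = 40 ms
U = Ttrans / (Ttrans + RTT)
U = 10 / (10 + 40)
U = 10 / 50 = 0.2
U% = 20.00%

20.00


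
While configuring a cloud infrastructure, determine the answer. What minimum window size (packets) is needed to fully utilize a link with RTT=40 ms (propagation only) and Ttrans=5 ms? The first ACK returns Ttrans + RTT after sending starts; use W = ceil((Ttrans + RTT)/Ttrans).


Given: Ttrans = 5 ms, RTT = 40 ms (= 2 * Tprop, Tprop = 20 ms)
Time until first ACK returns = Ttrans + RTT = 5 + 40 = 45 ms
Need W * Ttrans >= Ttrans + RTT  ->  W >= (Ttrans + RTT) / Ttrans
(Ttrans + RTT) / Ttrans = 45 / 5 = 9
W_min = ceil(9) = 9

9


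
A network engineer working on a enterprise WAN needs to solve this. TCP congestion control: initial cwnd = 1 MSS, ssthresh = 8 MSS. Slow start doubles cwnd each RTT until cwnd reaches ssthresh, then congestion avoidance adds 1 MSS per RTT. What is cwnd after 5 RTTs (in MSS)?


RTT 0: cwnd = 1 MSS (initial)
RTT 1: cwnd = 2 MSS (slow start, doubled)
RTT 2: cwnd = 4 MSS (slow start, doubled)
RTT 3: cwnd = 8 MSS (slow start, doubled)
RTT 4: cwnd = 9 MSS (congestion avoidance, +1)
RTT 5: cwnd = 10 MSS (congestion avoidance, +1)

10


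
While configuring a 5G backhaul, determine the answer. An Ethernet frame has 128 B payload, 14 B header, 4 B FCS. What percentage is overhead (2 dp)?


Given: payload = 128 B, header = 14 B, trailer = 4 B
Overhead bytes = header + trailer = 14 + 4 = 18
Total frame = payload + overhead = 128 + 18 = 146
Overhead % = 18 / 146 * 100 = 12.3288% -> 12.33% (2 dp)

12.33


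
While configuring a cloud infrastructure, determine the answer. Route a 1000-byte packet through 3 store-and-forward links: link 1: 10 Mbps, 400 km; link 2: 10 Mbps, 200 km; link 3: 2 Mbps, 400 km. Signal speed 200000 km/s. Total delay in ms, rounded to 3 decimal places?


Packet = 1000 bytes = 8000 bits. Store-and-forward: sum (t_trans + t_prop) per link.
Link 1: t_trans = 8000/(10*10^6) s = 0.8000 ms; t_prop = 400/200000 s = 2.0000 ms; subtotal = 2.8000 ms
Link 2: t_trans = 8000/(10*10^6) s = 0.8000 ms; t_prop = 200/200000 s = 1.0000 ms; subtotal = 1.8000 ms
Link 3: t_trans = 8000/(2*10^6) s = 4.0000 ms; t_prop = 400/200000 s = 2.0000 ms; subtotal = 6.0000 ms
End-to-end = 2.8000 + 1.8000 + 6.0000 = 10.6000 ms -> 10.600 ms (3 dp)

10.600


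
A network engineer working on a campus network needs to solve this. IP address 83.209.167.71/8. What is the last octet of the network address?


Given: IP = 83.209.167.71, prefix = /8
Subnet mask = 255.0.0.0
Last octet of IP: 71
Last octet of mask: 0
Network last octet = 71 AND 0 = 0

0


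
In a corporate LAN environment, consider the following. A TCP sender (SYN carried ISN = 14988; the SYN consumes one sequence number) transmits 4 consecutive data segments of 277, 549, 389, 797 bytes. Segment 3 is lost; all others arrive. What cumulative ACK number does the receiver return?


SYN uses sequence number 14988; first data byte = ISN + 1 = 14989.
Segment 1: SEQ = 14989, len = 277 B, covers [14989, 15265]
Segment 2: SEQ = 15266, len = 549 B, covers [15266, 15814]
Segment 3: SEQ = 15815, len = 389 B, covers [15815, 16203] [LOST]
Segment 4: SEQ = 16204, len = 797 B, covers [16204, 17000]
In-order data received: bytes [14989, 15814] (segments 1..2).
Segment 3 missing -> gap begins at byte 15815; later segments buffered out of order.
Cumulative ACK = next expected in-order byte = 14989 + 277 + 549 = 15815

15815


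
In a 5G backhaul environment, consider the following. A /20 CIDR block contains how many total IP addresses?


Given: CIDR prefix /20
Host bits = 32 - 20 = 12
Total addresses = 2^12 = 4096

4096


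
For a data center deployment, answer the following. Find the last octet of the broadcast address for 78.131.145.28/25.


Given: IP = 78.131.145.28, prefix = /25
Host bits = 32 - 25 = 7
Network last octet = 28 AND mask = 0
Host part size = 2^7 - 1 = 127
Broadcast last octet = 0 OR 127 = 127

127


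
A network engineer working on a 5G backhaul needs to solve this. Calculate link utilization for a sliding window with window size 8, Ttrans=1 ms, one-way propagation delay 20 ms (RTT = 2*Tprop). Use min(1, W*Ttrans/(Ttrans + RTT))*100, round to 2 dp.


Given: W = 8, Ttrans = 1 ms, RTT = 40 ms (= 2 * Tprop, Tprop = 20 ms)
Cycle time = Ttrans + RTT = 1 + 40 = 41 ms (first packet sent until its ACK returns)
W * Ttrans = 8 * 1 = 8 ms of sending per cycle
W * Ttrans / (Ttrans + RTT) = 8 / 41 = 0.195122
U = min(1, 0.195122) = 0.195122
U% = 19.51%

19.51


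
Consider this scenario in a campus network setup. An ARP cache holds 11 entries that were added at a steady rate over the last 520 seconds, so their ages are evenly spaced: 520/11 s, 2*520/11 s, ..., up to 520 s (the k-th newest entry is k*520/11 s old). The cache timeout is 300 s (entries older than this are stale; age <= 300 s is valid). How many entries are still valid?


Ages are k * 520/11 s for k = 1..11 (spacing = 47.2727 s).
Entry k is valid iff k * 520/11 <= 300 iff k <= 11 * 300 / 520 = 6.3462
n_valid = floor(6.3462) = 6
(n_stale = 11 - 6 = 5)

6


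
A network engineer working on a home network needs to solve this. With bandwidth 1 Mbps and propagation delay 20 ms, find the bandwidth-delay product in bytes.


Given: bandwidth = 1 Mbps, delay = 20 ms
BDP in bits = 1 * 10^6 * 20 / 1000
BDP in bits = 20000
BDP in bytes = 20000 / 8 = 2500

2500


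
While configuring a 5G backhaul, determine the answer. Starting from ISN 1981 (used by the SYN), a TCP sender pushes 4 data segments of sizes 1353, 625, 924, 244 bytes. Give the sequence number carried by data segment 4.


The SYN occupies sequence number ISN = 1981, so the first data byte is ISN + 1 = 1982.
SEQ of data segment i = (ISN + 1) + sum of payload sizes of segments 1..i-1.
Segment 1: SEQ = 1982, payload = 1353 bytes
Segment 2: SEQ = 3335, payload = 625 bytes
Segment 3: SEQ = 3960, payload = 924 bytes
Segment 4: SEQ = 4884, payload = 244 bytes
SEQ of segment 4 = 1982 + 1353 + 625 + 924 = 4884

4884


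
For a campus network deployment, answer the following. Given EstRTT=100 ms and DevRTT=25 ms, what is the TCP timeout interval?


Given: EstRTT = 100 ms, DevRTT = 25 ms
Timeout = EstRTT + 4 * DevRTT
4 * DevRTT = 4 * 25 = 100
Timeout = 100 + 100 = 200 ms

200


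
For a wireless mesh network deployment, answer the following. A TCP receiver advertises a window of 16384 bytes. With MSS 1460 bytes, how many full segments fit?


Given: RWND = 16384 bytes, MSS = 1460 bytes
Full segments = floor(RWND / MSS)
Full segments = floor(16384 / 1460)
Full segments = floor(11.2219) = 11

11


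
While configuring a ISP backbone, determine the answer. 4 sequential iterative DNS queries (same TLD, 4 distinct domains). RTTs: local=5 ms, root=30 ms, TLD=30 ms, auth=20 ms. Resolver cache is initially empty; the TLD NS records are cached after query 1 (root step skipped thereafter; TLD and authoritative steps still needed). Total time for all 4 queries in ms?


Lookup 1 (cold cache): local + root + TLD + auth = 5 + 30 + 30 + 20 = 85 ms
Lookups 2..4 (TLD NS cached -> skip root; new domain -> still ask TLD and auth): local + TLD + auth = 5 + 30 + 20 = 55 ms each
Remaining 3 lookups: 3 * 55 = 165 ms
Total = 85 + 165 = 250 ms

250


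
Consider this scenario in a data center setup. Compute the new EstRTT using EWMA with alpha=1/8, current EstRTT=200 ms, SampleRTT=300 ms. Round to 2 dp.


Given: EstRTT = 200 ms, SampleRTT = 300 ms, alpha = 1/8
New EstRTT = (1 - alpha) * EstRTT + alpha * SampleRTT
(7/8) * 200 = 175
(1/8) * 300 = 37.5
New EstRTT = 175 + 37.5 = 212.5 ms -> 212.50 ms (2 dp)

212.50


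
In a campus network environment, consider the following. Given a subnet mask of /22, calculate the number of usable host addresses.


Given: subnet mask /22
Host bits = 32 - 22 = 10
Total addresses = 2^10 = 1024
Usable hosts = 1024 - 2 (network + broadcast) = 1022

1022


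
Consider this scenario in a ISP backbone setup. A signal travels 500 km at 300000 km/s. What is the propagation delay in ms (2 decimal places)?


Given: distance = 500 km, speed = 300000 km/s
Delay = distance / speed = 500 / 300000 seconds
Delay in ms = 500 * 1000 / 300000
Delay = 1.6667 ms
Rounded to 2 dp = 1.67 ms

1.67


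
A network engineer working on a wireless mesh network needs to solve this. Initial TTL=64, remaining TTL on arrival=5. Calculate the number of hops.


Given: initial TTL = 64, received TTL = 5
Hops = initial TTL - received TTL
Hops = 64 - 5 = 59

59


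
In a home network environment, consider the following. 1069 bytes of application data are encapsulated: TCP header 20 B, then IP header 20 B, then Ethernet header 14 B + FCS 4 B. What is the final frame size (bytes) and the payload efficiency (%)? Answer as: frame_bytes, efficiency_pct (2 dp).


TCP segment = 1069 + 20 = 1089 B
IP packet = 1089 + 20 = 1109 B
Ethernet frame = 1109 + 14 + 4 = 1127 B
Efficiency = app / frame = 1069 / 1127 = 0.948536 = 94.8536% -> 94.85% (2 dp)

1127, 94.85


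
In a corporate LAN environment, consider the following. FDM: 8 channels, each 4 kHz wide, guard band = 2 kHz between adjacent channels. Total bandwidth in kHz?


Given: 8 channels, 4 kHz each, guard = 2 kHz
Channel bandwidth = 8 * 4 = 32 kHz
Guard bands = 7 gaps * 2 kHz = 14 kHz
Total = 32 + 14 = 46 kHz

46


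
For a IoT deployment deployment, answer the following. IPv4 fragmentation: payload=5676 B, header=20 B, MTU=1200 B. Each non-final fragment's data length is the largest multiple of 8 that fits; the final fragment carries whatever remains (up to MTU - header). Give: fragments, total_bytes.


Max data per non-final fragment = floor((MTU - header)/8)*8 = floor((1200 - 20)/8)*8 = floor(1180/8)*8 = 1176 B
Final fragment needs no 8-byte alignment: it can carry up to MTU - header = 1180 B
Non-final fragments needed = ceil((payload - 1180) / 1176) = ceil(4496/1176) = ceil(3.8231) = 4
Number of fragments = 4 + 1 = 5
Fragment sizes (data): 4 * 1176 B + 972 B (last, 972 <= 1180 OK)
Total bytes sent = payload + n_frags * header = 5676 + 5*20 = 5676 + 100 = 5776 B

5, 5776


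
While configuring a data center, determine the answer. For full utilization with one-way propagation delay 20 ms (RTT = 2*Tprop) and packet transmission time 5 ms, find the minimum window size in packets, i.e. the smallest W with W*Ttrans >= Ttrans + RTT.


Given: Ttrans = 5 ms, RTT = 40 ms (= 2 * Tprop, Tprop = 20 ms)
Time until first ACK returns = Ttrans + RTT = 5 + 40 = 45 ms
Need W * Ttrans >= Ttrans + RTT  ->  W >= (Ttrans + RTT) / Ttrans
(Ttrans + RTT) / Ttrans = 45 / 5 = 9
W_min = ceil(9) = 9

9


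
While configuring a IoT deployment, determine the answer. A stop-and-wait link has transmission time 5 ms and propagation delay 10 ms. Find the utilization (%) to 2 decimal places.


Given: Ttrans = 5 ms, Tprop = 10 ms
RTT = 2 * Tprop = 2 * 10 = 20 ms
U = Ttrans / (Ttrans + RTT)
U = 5 / (5 + 20)
U = 5 / 25 = 0.2
U% = 20.00%

20.00


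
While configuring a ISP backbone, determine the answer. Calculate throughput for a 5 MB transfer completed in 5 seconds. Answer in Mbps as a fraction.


Given: file = 5 MB, time = 5 s
File in Mb = 5 * 8 = 40 Mb
Throughput = 40 / 5 Mbps
Throughput = 8 Mbps

8


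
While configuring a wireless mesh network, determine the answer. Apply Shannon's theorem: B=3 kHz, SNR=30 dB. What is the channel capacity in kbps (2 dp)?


Given: B = 3 kHz, SNR = 30 dB
SNR linear = 10^(30/10) = 1000
1 + SNR = 1001
log2(1001) = 9.9672262588
C = 3 * 1000 * 9.9672262588 = 29901.6788 bps
C = 29.901679 kbps -> 29.90 kbps (2 dp)

29.90


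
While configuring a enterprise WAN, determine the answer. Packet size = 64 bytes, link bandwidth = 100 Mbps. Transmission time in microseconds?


Given: packet = 64 bytes, bandwidth = 100 Mbps
Packet in bits = 64 * 8 = 512 bits
Bandwidth = 100 * 10^6 = 100000000 bps
Time = 512 / 100000000 seconds
Time in us = 512 * 10^6 / 100000000 = 5.12

5.12


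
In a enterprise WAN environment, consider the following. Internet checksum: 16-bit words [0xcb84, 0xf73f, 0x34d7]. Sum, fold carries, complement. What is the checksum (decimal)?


Given words: [0xcb84, 0xf73f, 0x34d7]
Step 1: Sum all words
Raw sum = 52100 + 63295 + 13527 = 128922
Step 2: Fold carry: (63386 + 1) = 63387
One's complement = ~63387 & 0xFFFF = 2148

2148


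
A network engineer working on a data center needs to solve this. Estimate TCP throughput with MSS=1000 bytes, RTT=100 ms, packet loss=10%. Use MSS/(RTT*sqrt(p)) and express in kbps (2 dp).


Given: MSS = 1000 bytes, RTT = 100 ms, loss = 10%
RTT in seconds = 100 / 1000 = 0.1
Loss rate = 10% = 0.1
sqrt(loss) = sqrt(0.1) = 0.316227766017
Throughput (bytes/s) = 1000 / (0.1 * 0.316227766017) = 31622.7766
Throughput (kbps) = 31622.7766 * 8 / 1000 = 252.982213 -> 252.98 kbps (2 dp)

252.98


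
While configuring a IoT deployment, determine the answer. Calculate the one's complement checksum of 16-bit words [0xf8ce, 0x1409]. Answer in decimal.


Given words: [0xf8ce, 0x1409]
Step 1: Sum all words
Raw sum = 63694 + 5129 = 68823
Step 2: Fold carry: (3287 + 1) = 3288
One's complement = ~3288 & 0xFFFF = 62247

62247


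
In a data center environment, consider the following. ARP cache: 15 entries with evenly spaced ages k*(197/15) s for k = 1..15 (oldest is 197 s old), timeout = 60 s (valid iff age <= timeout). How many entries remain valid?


Ages are k * 197/15 s for k = 1..15 (spacing = 13.1333 s).
Entry k is valid iff k * 197/15 <= 60 iff k <= 15 * 60 / 197 = 4.5685
n_valid = floor(4.5685) = 4
(n_stale = 15 - 4 = 11)

4


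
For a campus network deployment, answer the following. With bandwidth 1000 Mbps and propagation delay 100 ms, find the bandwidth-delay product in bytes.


Given: bandwidth = 1000 Mbps, delay = 100 ms
BDP in bits = 1000 * 10^6 * 100 / 1000
BDP in bits = 100000000
BDP in bytes = 100000000 / 8 = 12500000

12500000


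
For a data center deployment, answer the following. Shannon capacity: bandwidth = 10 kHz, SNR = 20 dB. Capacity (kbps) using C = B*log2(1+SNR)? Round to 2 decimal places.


Given: B = 10 kHz, SNR = 20 dB
SNR linear = 10^(20/10) = 100
1 + SNR = 101
log2(101) = 6.6582114828
C = 10 * 1000 * 6.6582114828 = 66582.1148 bps
C = 66.582115 kbps -> 66.58 kbps (2 dp)

66.58


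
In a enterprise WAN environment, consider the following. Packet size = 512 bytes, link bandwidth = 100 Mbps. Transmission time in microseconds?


Given: packet = 512 bytes, bandwidth = 100 Mbps
Packet in bits = 512 * 8 = 4096 bits
Bandwidth = 100 * 10^6 = 100000000 bps
Time = 4096 / 100000000 seconds
Time in us = 4096 * 10^6 / 100000000 = 40.96

40.96


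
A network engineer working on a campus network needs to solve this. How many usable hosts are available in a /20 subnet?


Given: subnet mask /20
Host bits = 32 - 20 = 12
Total addresses = 2^12 = 4096
Usable hosts = 4096 - 2 (network + broadcast) = 4094

4094


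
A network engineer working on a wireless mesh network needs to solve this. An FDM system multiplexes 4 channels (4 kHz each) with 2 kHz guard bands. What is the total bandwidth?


Given: 4 channels, 4 kHz each, guard = 2 kHz
Channel bandwidth = 4 * 4 = 16 kHz
Guard bands = 3 gaps * 2 kHz = 6 kHz
Total = 16 + 6 = 22 kHz

22


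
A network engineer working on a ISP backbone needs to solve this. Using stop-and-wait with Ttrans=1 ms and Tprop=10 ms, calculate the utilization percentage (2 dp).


Given: Ttrans = 1 ms, Tprop = 10 ms
RTT = 2 * Tprop = 2 * 10 = 20 ms
U = Ttrans / (Ttrans + RTT)
U = 1 / (1 + 20)
U = 1 / 21 = 0.047619
U% = 4.76%

4.76


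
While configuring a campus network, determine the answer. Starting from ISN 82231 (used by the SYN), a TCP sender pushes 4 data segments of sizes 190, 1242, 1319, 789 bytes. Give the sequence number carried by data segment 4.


The SYN occupies sequence number ISN = 82231, so the first data byte is ISN + 1 = 82232.
SEQ of data segment i = (ISN + 1) + sum of payload sizes of segments 1..i-1.
Segment 1: SEQ = 82232, payload = 190 bytes
Segment 2: SEQ = 82422, payload = 1242 bytes
Segment 3: SEQ = 83664, payload = 1319 bytes
Segment 4: SEQ = 84983, payload = 789 bytes
SEQ of segment 4 = 82232 + 190 + 1242 + 1319 = 84983

84983


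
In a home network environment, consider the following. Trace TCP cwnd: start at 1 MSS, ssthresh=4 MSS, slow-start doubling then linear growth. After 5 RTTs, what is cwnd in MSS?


RTT 0: cwnd = 1 MSS (initial)
RTT 1: cwnd = 2 MSS (slow start, doubled)
RTT 2: cwnd = 4 MSS (slow start, doubled)
RTT 3: cwnd = 5 MSS (congestion avoidance, +1)
RTT 4: cwnd = 6 MSS (congestion avoidance, +1)
RTT 5: cwnd = 7 MSS (congestion avoidance, +1)

7


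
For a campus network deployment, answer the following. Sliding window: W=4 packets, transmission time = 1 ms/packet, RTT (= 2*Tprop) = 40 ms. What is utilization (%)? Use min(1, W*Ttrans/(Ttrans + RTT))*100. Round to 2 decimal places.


Given: W = 4, Ttrans = 1 ms, RTT = 40 ms (= 2 * Tprop, Tprop = 20 ms)
Cycle time = Ttrans + RTT = 1 + 40 = 41 ms (first packet sent until its ACK returns)
W * Ttrans = 4 * 1 = 4 ms of sending per cycle
W * Ttrans / (Ttrans + RTT) = 4 / 41 = 0.097561
U = min(1, 0.097561) = 0.097561
U% = 9.76%

9.76


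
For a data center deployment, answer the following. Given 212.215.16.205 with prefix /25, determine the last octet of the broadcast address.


Given: IP = 212.215.16.205, prefix = /25
Host bits = 32 - 25 = 7
Network last octet = 205 AND mask = 128
Host part size = 2^7 - 1 = 127
Broadcast last octet = 128 OR 127 = 255

255


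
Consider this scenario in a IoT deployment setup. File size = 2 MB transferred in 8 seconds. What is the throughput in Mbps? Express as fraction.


Given: file = 2 MB, time = 8 s
File in Mb = 2 * 8 = 16 Mb
Throughput = 16 / 8 Mbps
Throughput = 2 Mbps

2


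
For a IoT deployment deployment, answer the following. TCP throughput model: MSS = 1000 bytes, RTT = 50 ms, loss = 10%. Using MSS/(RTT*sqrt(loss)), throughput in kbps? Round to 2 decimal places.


Given: MSS = 1000 bytes, RTT = 50 ms, loss = 10%
RTT in seconds = 50 / 1000 = 0.05
Loss rate = 10% = 0.1
sqrt(loss) = sqrt(0.1) = 0.316227766017
Throughput (bytes/s) = 1000 / (0.05 * 0.316227766017) = 63245.5532
Throughput (kbps) = 63245.5532 * 8 / 1000 = 505.964426 -> 505.96 kbps (2 dp)

505.96


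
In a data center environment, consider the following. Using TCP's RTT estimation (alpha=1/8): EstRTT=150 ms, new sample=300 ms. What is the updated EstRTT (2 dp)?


Given: EstRTT = 150 ms, SampleRTT = 300 ms, alpha = 1/8
New EstRTT = (1 - alpha) * EstRTT + alpha * SampleRTT
(7/8) * 150 = 131.25
(1/8) * 300 = 37.5
New EstRTT = 131.25 + 37.5 = 168.75 ms -> 168.75 ms (2 dp)

168.75


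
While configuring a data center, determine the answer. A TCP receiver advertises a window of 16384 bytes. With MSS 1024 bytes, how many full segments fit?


Given: RWND = 16384 bytes, MSS = 1024 bytes
Full segments = floor(RWND / MSS)
Full segments = floor(16384 / 1024)
Full segments = floor(16.0) = 16

16


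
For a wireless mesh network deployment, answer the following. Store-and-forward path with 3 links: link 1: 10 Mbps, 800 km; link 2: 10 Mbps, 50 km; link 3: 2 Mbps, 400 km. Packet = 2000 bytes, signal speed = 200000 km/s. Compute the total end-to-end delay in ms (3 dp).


Packet = 2000 bytes = 16000 bits. Store-and-forward: sum (t_trans + t_prop) per link.
Link 1: t_trans = 16000/(10*10^6) s = 1.6000 ms; t_prop = 800/200000 s = 4.0000 ms; subtotal = 5.6000 ms
Link 2: t_trans = 16000/(10*10^6) s = 1.6000 ms; t_prop = 50/200000 s = 0.2500 ms; subtotal = 1.8500 ms
Link 3: t_trans = 16000/(2*10^6) s = 8.0000 ms; t_prop = 400/200000 s = 2.0000 ms; subtotal = 10.0000 ms
End-to-end = 5.6000 + 1.8500 + 10.0000 = 17.4500 ms -> 17.450 ms (3 dp)

17.450


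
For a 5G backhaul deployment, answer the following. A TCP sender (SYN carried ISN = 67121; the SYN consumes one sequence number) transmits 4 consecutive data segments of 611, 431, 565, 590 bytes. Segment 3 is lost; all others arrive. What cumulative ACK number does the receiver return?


SYN uses sequence number 67121; first data byte = ISN + 1 = 67122.
Segment 1: SEQ = 67122, len = 611 B, covers [67122, 67732]
Segment 2: SEQ = 67733, len = 431 B, covers [67733, 68163]
Segment 3: SEQ = 68164, len = 565 B, covers [68164, 68728] [LOST]
Segment 4: SEQ = 68729, len = 590 B, covers [68729, 69318]
In-order data received: bytes [67122, 68163] (segments 1..2).
Segment 3 missing -> gap begins at byte 68164; later segments buffered out of order.
Cumulative ACK = next expected in-order byte = 67122 + 611 + 431 = 68164

68164


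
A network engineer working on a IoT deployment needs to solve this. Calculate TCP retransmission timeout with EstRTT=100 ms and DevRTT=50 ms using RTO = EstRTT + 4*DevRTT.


Given: EstRTT = 100 ms, DevRTT = 50 ms
Timeout = EstRTT + 4 * DevRTT
4 * DevRTT = 4 * 50 = 200
Timeout = 100 + 200 = 300 ms

300


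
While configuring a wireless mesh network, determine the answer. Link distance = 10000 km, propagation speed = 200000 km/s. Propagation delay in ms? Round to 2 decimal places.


Given: distance = 10000 km, speed = 200000 km/s
Delay = distance / speed = 10000 / 200000 seconds
Delay in ms = 10000 * 1000 / 200000
Delay = 50.0000 ms
Rounded to 2 dp = 50.00 ms

50.00


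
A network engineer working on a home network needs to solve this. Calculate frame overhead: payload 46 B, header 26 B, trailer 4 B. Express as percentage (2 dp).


Given: payload = 46 B, header = 26 B, trailer = 4 B
Overhead bytes = header + trailer = 26 + 4 = 30
Total frame = payload + overhead = 46 + 30 = 76
Overhead % = 30 / 76 * 100 = 39.4737% -> 39.47% (2 dp)

39.47


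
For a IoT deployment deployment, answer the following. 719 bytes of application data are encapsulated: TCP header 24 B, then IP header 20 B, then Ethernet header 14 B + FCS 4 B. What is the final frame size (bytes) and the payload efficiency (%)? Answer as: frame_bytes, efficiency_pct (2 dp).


TCP segment = 719 + 24 = 743 B
IP packet = 743 + 20 = 763 B
Ethernet frame = 763 + 14 + 4 = 781 B
Efficiency = app / frame = 719 / 781 = 0.920615 = 92.0615% -> 92.06% (2 dp)

781, 92.06


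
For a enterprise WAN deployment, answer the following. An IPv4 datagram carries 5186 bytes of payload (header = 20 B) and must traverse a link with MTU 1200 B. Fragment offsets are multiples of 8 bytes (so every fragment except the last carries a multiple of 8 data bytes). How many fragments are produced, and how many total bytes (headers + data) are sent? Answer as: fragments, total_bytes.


Max data per non-final fragment = floor((MTU - header)/8)*8 = floor((1200 - 20)/8)*8 = floor(1180/8)*8 = 1176 B
Final fragment needs no 8-byte alignment: it can carry up to MTU - header = 1180 B
Non-final fragments needed = ceil((payload - 1180) / 1176) = ceil(4006/1176) = ceil(3.4065) = 4
Number of fragments = 4 + 1 = 5
Fragment sizes (data): 4 * 1176 B + 482 B (last, 482 <= 1180 OK)
Total bytes sent = payload + n_frags * header = 5186 + 5*20 = 5186 + 100 = 5286 B

5, 5286


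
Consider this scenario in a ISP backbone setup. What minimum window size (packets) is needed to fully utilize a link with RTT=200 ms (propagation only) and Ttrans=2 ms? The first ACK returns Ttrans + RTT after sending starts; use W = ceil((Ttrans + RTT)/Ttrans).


Given: Ttrans = 2 ms, RTT = 200 ms (= 2 * Tprop, Tprop = 100 ms)
Time until first ACK returns = Ttrans + RTT = 2 + 200 = 202 ms
Need W * Ttrans >= Ttrans + RTT  ->  W >= (Ttrans + RTT) / Ttrans
(Ttrans + RTT) / Ttrans = 202 / 2 = 101
W_min = ceil(101) = 101

101


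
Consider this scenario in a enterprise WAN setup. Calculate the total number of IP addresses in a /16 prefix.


Given: CIDR prefix /16
Host bits = 32 - 16 = 16
Total addresses = 2^16 = 65536

65536


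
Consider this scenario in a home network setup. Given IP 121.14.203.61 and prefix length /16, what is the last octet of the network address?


Given: IP = 121.14.203.61, prefix = /16
Subnet mask = 255.255.0.0
Last octet of IP: 61
Last octet of mask: 0
Network last octet = 61 AND 0 = 0

0


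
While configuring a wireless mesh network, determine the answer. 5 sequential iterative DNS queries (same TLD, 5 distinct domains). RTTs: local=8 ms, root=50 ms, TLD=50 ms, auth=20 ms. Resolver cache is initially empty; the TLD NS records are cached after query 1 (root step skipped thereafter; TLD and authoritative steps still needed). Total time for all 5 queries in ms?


Lookup 1 (cold cache): local + root + TLD + auth = 8 + 50 + 50 + 20 = 128 ms
Lookups 2..5 (TLD NS cached -> skip root; new domain -> still ask TLD and auth): local + TLD + auth = 8 + 50 + 20 = 78 ms each
Remaining 4 lookups: 4 * 78 = 312 ms
Total = 128 + 312 = 440 ms

440


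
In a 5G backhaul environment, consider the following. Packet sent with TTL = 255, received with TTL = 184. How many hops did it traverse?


Given: initial TTL = 255, received TTL = 184
Hops = initial TTL - received TTL
Hops = 255 - 184 = 71

71


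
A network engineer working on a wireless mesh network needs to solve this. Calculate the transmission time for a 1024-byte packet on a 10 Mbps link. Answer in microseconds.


Given: packet = 1024 bytes, bandwidth = 10 Mbps
Packet in bits = 1024 * 8 = 8192 bits
Bandwidth = 10 * 10^6 = 10000000 bps
Time = 8192 / 10000000 seconds
Time in us = 8192 * 10^6 / 10000000 = 819.2

819.2


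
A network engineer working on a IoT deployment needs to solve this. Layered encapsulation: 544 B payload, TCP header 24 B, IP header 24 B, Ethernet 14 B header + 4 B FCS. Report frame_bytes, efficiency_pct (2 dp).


TCP segment = 544 + 24 = 568 B
IP packet = 568 + 24 = 592 B
Ethernet frame = 592 + 14 + 4 = 610 B
Efficiency = app / frame = 544 / 610 = 0.891803 = 89.1803% -> 89.18% (2 dp)

610, 89.18


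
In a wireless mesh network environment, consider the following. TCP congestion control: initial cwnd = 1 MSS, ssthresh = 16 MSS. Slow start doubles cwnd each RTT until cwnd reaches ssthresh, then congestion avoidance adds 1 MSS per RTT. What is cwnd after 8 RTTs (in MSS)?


RTT 0: cwnd = 1 MSS (initial)
RTT 1: cwnd = 2 MSS (slow start, doubled)
RTT 2: cwnd = 4 MSS (slow start, doubled)
RTT 3: cwnd = 8 MSS (slow start, doubled)
RTT 4: cwnd = 16 MSS (slow start, doubled)
RTT 5: cwnd = 17 MSS (congestion avoidance, +1)
RTT 6: cwnd = 18 MSS (congestion avoidance, +1)
RTT 7: cwnd = 19 MSS (congestion avoidance, +1)
RTT 8: cwnd = 20 MSS (congestion avoidance, +1)

20


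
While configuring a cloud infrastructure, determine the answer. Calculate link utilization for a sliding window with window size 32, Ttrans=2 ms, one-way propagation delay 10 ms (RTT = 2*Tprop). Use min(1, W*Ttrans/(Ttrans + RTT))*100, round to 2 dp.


Given: W = 32, Ttrans = 2 ms, RTT = 20 ms (= 2 * Tprop, Tprop = 10 ms)
Cycle time = Ttrans + RTT = 2 + 20 = 22 ms (first packet sent until its ACK returns)
W * Ttrans = 32 * 2 = 64 ms of sending per cycle
W * Ttrans / (Ttrans + RTT) = 64 / 22 = 2.909091
U = min(1, 2.909091) = 1.000000
U% = 100.00%

100.00


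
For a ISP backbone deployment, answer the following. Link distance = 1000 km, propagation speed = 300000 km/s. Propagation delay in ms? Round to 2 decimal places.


Given: distance = 1000 km, speed = 300000 km/s
Delay = distance / speed = 1000 / 300000 seconds
Delay in ms = 1000 * 1000 / 300000
Delay = 3.3333 ms
Rounded to 2 dp = 3.33 ms

3.33


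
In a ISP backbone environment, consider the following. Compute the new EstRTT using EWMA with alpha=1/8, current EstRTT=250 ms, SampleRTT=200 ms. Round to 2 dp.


Given: EstRTT = 250 ms, SampleRTT = 200 ms, alpha = 1/8
New EstRTT = (1 - alpha) * EstRTT + alpha * SampleRTT
(7/8) * 250 = 218.75
(1/8) * 200 = 25
New EstRTT = 218.75 + 25 = 243.75 ms -> 243.75 ms (2 dp)

243.75


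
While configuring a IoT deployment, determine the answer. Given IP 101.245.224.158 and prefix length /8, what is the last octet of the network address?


Given: IP = 101.245.224.158, prefix = /8
Subnet mask = 255.0.0.0
Last octet of IP: 158
Last octet of mask: 0
Network last octet = 158 AND 0 = 0

0


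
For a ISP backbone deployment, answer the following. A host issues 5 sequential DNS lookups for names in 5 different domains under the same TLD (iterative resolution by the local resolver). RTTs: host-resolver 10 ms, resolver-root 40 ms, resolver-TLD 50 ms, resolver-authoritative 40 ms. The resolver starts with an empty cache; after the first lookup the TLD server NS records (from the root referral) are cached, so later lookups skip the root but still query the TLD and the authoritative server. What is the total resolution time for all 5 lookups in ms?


Lookup 1 (cold cache): local + root + TLD + auth = 10 + 40 + 50 + 40 = 140 ms
Lookups 2..5 (TLD NS cached -> skip root; new domain -> still ask TLD and auth): local + TLD + auth = 10 + 50 + 40 = 100 ms each
Remaining 4 lookups: 4 * 100 = 400 ms
Total = 140 + 400 = 540 ms

540


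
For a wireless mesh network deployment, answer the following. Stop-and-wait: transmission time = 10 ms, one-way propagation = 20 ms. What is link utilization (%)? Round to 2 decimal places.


Given: Ttrans = 10 ms, Tprop = 20 ms
RTT = 2 * Tprop = 2 * 20 = 40 ms
U = Ttrans / (Ttrans + RTT)
U = 10 / (10 + 40)
U = 10 / 50 = 0.2
U% = 20.00%

20.00


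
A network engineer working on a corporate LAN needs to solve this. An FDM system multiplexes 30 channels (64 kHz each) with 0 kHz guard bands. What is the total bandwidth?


Given: 30 channels, 64 kHz each, guard = 0 kHz
Channel bandwidth = 30 * 64 = 1920 kHz
Guard bands = 29 gaps * 0 kHz = 0 kHz
Total = 1920 + 0 = 1920 kHz

1920


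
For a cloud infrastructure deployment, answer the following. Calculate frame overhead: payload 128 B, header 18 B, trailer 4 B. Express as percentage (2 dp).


Given: payload = 128 B, header = 18 B, trailer = 4 B
Overhead bytes = header + trailer = 18 + 4 = 22
Total frame = payload + overhead = 128 + 22 = 150
Overhead % = 22 / 150 * 100 = 14.6667% -> 14.67% (2 dp)

14.67


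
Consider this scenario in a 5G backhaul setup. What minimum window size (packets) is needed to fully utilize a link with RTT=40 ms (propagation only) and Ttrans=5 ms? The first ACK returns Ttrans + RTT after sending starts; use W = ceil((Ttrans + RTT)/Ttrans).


Given: Ttrans = 5 ms, RTT = 40 ms (= 2 * Tprop, Tprop = 20 ms)
Time until first ACK returns = Ttrans + RTT = 5 + 40 = 45 ms
Need W * Ttrans >= Ttrans + RTT  ->  W >= (Ttrans + RTT) / Ttrans
(Ttrans + RTT) / Ttrans = 45 / 5 = 9
W_min = ceil(9) = 9

9


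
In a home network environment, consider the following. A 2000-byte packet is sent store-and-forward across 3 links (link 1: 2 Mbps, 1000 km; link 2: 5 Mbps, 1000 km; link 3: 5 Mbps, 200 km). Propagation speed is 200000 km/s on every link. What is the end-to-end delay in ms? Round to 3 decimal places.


Packet = 2000 bytes = 16000 bits. Store-and-forward: sum (t_trans + t_prop) per link.
Link 1: t_trans = 16000/(2*10^6) s = 8.0000 ms; t_prop = 1000/200000 s = 5.0000 ms; subtotal = 13.0000 ms
Link 2: t_trans = 16000/(5*10^6) s = 3.2000 ms; t_prop = 1000/200000 s = 5.0000 ms; subtotal = 8.2000 ms
Link 3: t_trans = 16000/(5*10^6) s = 3.2000 ms; t_prop = 200/200000 s = 1.0000 ms; subtotal = 4.2000 ms
End-to-end = 13.0000 + 8.2000 + 4.2000 = 25.4000 ms -> 25.400 ms (3 dp)

25.400


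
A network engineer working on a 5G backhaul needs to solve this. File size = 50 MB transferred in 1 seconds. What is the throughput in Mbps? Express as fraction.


Given: file = 50 MB, time = 1 s
File in Mb = 50 * 8 = 400 Mb
Throughput = 400 / 1 Mbps
Throughput = 400 Mbps

400


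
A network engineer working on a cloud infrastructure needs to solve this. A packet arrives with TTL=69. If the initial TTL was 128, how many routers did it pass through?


Given: initial TTL = 128, received TTL = 69
Hops = initial TTL - received TTL
Hops = 128 - 69 = 59

59


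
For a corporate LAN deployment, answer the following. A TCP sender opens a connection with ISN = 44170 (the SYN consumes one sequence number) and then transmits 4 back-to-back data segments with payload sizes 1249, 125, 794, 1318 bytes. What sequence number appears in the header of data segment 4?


The SYN occupies sequence number ISN = 44170, so the first data byte is ISN + 1 = 44171.
SEQ of data segment i = (ISN + 1) + sum of payload sizes of segments 1..i-1.
Segment 1: SEQ = 44171, payload = 1249 bytes
Segment 2: SEQ = 45420, payload = 125 bytes
Segment 3: SEQ = 45545, payload = 794 bytes
Segment 4: SEQ = 46339, payload = 1318 bytes
SEQ of segment 4 = 44171 + 1249 + 125 + 794 = 46339

46339
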